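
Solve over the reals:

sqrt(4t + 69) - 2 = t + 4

t = 3

Isolate the radical: sqrt(4t + 69) = t + 6.
Square both sides: 4t + 69 = (t + 6)^2.
Expand and rearrange: t^2 + 8t - 33 = 0.
Solving gives t = 3 or t = -11.
Check each candidate in the original equation:
  t = 3: sqrt(81) = 9, while t + 6 = 9 — valid.
  t = -11: sqrt(25) = 5, while t + 6 = -5 — extraneous.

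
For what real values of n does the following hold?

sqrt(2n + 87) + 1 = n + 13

Isolate the radical: sqrt(2n + 87) = n + 12.
Square both sides: 2n + 87 = (n + 12)^2.
Expand and rearrange: n^2 + 22n + 57 = 0.
Solving gives n = -3 or n = -19.
Check each candidate in the original equation:
  n = -3: sqrt(81) = 9, while n + 12 = 9 — valid.
  n = -19: sqrt(49) = 7, while n + 12 = -7 — extraneous.

n = -3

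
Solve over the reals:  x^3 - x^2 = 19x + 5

Rearrange: x^3 - x^2 - 19x - 5 = 0.
Possible rational roots are divisors of -5. Testing x = 5 gives 0, so (x - 5) is a factor.
Divide: x^3 - x^2 - 19x - 5 = (x - 5)(x^2 + 4x + 1).
Apply the quadratic formula to x^2 + 4x + 1 = 0: x = (-4 +/- sqrt(12))/2, i.e. x ~= -0.2679 or x ~= -3.7321.

x = -3.7321 or x = -0.2679 or x = 5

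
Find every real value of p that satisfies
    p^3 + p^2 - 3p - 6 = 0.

p = 2

Possible rational roots are divisors of -6. Testing p = 2 gives 0, so (p - 2) is a factor.
Divide: p^3 + p^2 - 3p - 6 = (p - 2)(p^2 + 3p + 3).
The quadratic p^2 + 3p + 3 has discriminant -3 < 0, so no further real roots.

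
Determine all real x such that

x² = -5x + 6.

x = -6 or x = 1

Bring every term to one side: x² + 5x - 6 = 0.
Factor: (x - 1)(x + 6) = 0.
So x = 1 or x = -6.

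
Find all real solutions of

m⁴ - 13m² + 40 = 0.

m = -2.8284 or m = -2.2361 or m = 2.2361 or m = 2.8284

Let u = m². The equation becomes u² - 13u + 40 = 0.
Factor: (u - 8)(u - 5) = 0, so u = 8 or u = 5.
m² = 8 gives m = ±2·√(2) ≈ ±2.8284.
m² = 5 gives m = ±√(5) ≈ ±2.2361.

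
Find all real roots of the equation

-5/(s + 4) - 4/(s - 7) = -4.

Multiply both sides by (s + 4)(s - 7):
-5(s - 7) - 4(s + 4) = -4(s + 4)(s - 7).
Expand and collect terms: -4s² + 21s + 93 = 0.
By the quadratic formula, s = (-21 ± √1929) / -8, so s ≈ -2.865 or s ≈ 8.115.
Neither value makes a denominator zero (s ≠ -4, s ≠ 7), so both are valid.

s = -2.865 or s = 8.115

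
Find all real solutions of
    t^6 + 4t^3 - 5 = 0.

t = -1.71 or t = 1

Let u = t^3. The equation becomes u^2 + 4u - 5 = 0.
Factor: (u + 5)(u - 1) = 0, so u = -5 or u = 1.
t^3 = -5 gives t = -(5)^(1/3) ~= -1.71.
t^3 = 1 gives t = 1.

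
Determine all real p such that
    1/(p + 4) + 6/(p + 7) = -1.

Multiply both sides by (p + 4)(p + 7):
(p + 7) + 6(p + 4) = -(p + 4)(p + 7).
Expand and collect terms: -p² - 18p - 59 = 0.
By the quadratic formula, p = (18 ± √88) / -2, so p ≈ -13.6904 or p ≈ -4.3096.
Neither value makes a denominator zero (p ≠ -4, p ≠ -7), so both are valid.

p = -13.6904 or p = -4.3096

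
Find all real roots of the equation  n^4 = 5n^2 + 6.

n = -2.4495 or n = 2.4495

Let u = n^2. The equation becomes u^2 - 5u - 6 = 0.
Factor: (u + 1)(u - 6) = 0, so u = -1 or u = 6.
n^2 = -1 < 0 has no real solution.
n^2 = 6 gives n = +/-sqrt(6) ~= +/-2.4495.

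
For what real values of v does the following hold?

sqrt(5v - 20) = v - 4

v = 4 or v = 9

Square both sides: 5v - 20 = (v - 4)^2.
Expand and rearrange: v^2 - 13v + 36 = 0.
Solving gives v = 9 or v = 4.
Check each candidate in the original equation:
  v = 9: sqrt(25) = 5, while v - 4 = 5 — valid.
  v = 4: sqrt(0) = 0, while v - 4 = 0 — valid.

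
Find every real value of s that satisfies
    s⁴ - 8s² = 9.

s = -3 or s = 3

Let u = s². The equation becomes u² - 8u - 9 = 0.
Factor: (u + 1)(u - 9) = 0, so u = -1 or u = 9.
s² = -1 < 0 has no real solution.
s² = 9 gives s = ±3.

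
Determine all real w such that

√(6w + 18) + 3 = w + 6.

Isolate the radical: √(6w + 18) = w + 3.
Square both sides: 6w + 18 = (w + 3)².
Expand and rearrange: w² - 9 = 0.
Solving gives w = 3 or w = -3.
Check each candidate in the original equation:
  w = 3: √(36) = 6, while w + 3 = 6 — valid.
  w = -3: √(0) = 0, while w + 3 = 0 — valid.

w = -3 or w = 3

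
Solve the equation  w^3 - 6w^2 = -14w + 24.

w = 4

Rearrange: w^3 - 6w^2 + 14w - 24 = 0.
Possible rational roots are divisors of -24. Testing w = 4 gives 0, so (w - 4) is a factor.
Divide: w^3 - 6w^2 + 14w - 24 = (w - 4)(w^2 - 2w + 6).
The quadratic w^2 - 2w + 6 has discriminant -20 < 0, so no further real roots.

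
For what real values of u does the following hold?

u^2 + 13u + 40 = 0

u = -8 or u = -5

Factor: (u + 8)(u + 5) = 0.
So u = -8 or u = -5.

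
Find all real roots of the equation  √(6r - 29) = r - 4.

r = 5 or r = 9

Square both sides: 6r - 29 = (r - 4)².
Expand and rearrange: r² - 14r + 45 = 0.
Solving gives r = 9 or r = 5.
Check each candidate in the original equation:
  r = 9: √(25) = 5, while r - 4 = 5 — valid.
  r = 5: √(1) = 1, while r - 4 = 1 — valid.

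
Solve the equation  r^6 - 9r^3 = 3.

r = -0.6853 or r = 2.1046

Let u = r^3. The equation becomes u^2 - 9u - 3 = 0.
By the quadratic formula, u = 9/2 + sqrt(93)/2 or u = 9/2 - sqrt(93)/2.
r^3 = 9/2 + sqrt(93)/2 gives r = (9/2 + sqrt(93)/2)^(1/3) ~= 2.1046.
r^3 = 9/2 - sqrt(93)/2 gives r = -(-9/2 + sqrt(93)/2)^(1/3) ~= -0.6853.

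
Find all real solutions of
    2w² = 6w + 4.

w = -0.5616 or w = 3.5616

Rearrange to standard form: 2w² - 6w - 4 = 0.
Discriminant: (-6)² − 4·2·(-4) = 68.
Quadratic formula: w = (6 ± √68) / 4.
So w = 3/2 + √(17)/2 ≈ 3.5616 or w = 3/2 - √(17)/2 ≈ -0.5616.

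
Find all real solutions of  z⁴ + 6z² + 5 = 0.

No real solutions.

Let u = z². The equation becomes u² + 6u + 5 = 0.
Factor: (u + 5)(u + 1) = 0, so u = -5 or u = -1.
z² = -5 < 0 has no real solution.
z² = -1 < 0 has no real solution.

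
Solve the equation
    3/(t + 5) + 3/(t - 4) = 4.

t = -4.3121 or t = 4.8121

Multiply both sides by (t + 5)(t - 4):
3(t - 4) + 3(t + 5) = 4(t + 5)(t - 4).
Expand and collect terms: 4t² - 2t - 83 = 0.
By the quadratic formula, t = (2 ± √1332) / 8, so t ≈ 4.8121 or t ≈ -4.3121.
Neither value makes a denominator zero (t ≠ -5, t ≠ 4), so both are valid.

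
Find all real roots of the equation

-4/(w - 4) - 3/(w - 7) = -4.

Multiply both sides by (w - 4)(w - 7):
-4(w - 7) - 3(w - 4) = -4(w - 4)(w - 7).
Expand and collect terms: -4w^2 + 51w - 152 = 0.
Factor or apply the quadratic formula: w = 4.75 or w = 8.
Neither value makes a denominator zero (w != 4, w != 7), so both are valid.

w = 4.75 or w = 8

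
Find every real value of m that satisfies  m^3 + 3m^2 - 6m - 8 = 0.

m = -4 or m = -1 or m = 2

Possible rational roots are divisors of -8. Testing m = 2 gives 0, so (m - 2) is a factor.
Divide: m^3 + 3m^2 - 6m - 8 = (m - 2)(m^2 + 5m + 4).
Factor the quadratic: m = -1 or m = -4.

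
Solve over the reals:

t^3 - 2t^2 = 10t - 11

t = -2.8541 or t = 1 or t = 3.8541

Rearrange: t^3 - 2t^2 - 10t + 11 = 0.
Possible rational roots are divisors of 11. Testing t = 1 gives 0, so (t - 1) is a factor.
Divide: t^3 - 2t^2 - 10t + 11 = (t - 1)(t^2 - t - 11).
Apply the quadratic formula to t^2 - t - 11 = 0: t = (1 +/- sqrt(45))/2, i.e. t ~= 3.8541 or t ~= -2.8541.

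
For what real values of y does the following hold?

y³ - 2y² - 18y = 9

y = -3 or y = -0.5414 or y = 5.5414

Rearrange: y³ - 2y² - 18y - 9 = 0.
Possible rational roots are divisors of -9. Testing y = -3 gives 0, so (y + 3) is a factor.
Divide: y³ - 2y² - 18y - 9 = (y + 3)(y² - 5y - 3).
Apply the quadratic formula to y² - 5y - 3 = 0: y = (5 ± √37)/2, i.e. y ≈ 5.5414 or y ≈ -0.5414.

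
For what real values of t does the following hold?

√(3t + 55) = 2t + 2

t = 3

Square both sides: 3t + 55 = (2t + 2)².
Expand and rearrange: 4t² + 5t - 51 = 0.
Solving gives t = 3 or t = -4.25.
Check each candidate in the original equation:
  t = 3: √(64) = 8, while 2t + 2 = 8 — valid.
  t = -4.25: √(42.25) = 6.5, while 2t + 2 = -6.5 — extraneous.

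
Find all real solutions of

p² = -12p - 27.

Bring every term to one side: p² + 12p + 27 = 0.
Factor: (p + 9)(p + 3) = 0.
So p = -9 or p = -3.

p = -9 or p = -3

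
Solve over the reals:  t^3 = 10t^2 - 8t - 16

t = -0.899 or t = 2 or t = 8.899

Rearrange: t^3 - 10t^2 + 8t + 16 = 0.
Possible rational roots are divisors of 16. Testing t = 2 gives 0, so (t - 2) is a factor.
Divide: t^3 - 10t^2 + 8t + 16 = (t - 2)(t^2 - 8t - 8).
Apply the quadratic formula to t^2 - 8t - 8 = 0: t = (8 +/- sqrt(96))/2, i.e. t ~= 8.899 or t ~= -0.899.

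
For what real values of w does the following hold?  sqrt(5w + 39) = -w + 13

Square both sides: 5w + 39 = (-w + 13)^2.
Expand and rearrange: w^2 - 31w + 130 = 0.
Solving gives w = 26 or w = 5.
Check each candidate in the original equation:
  w = 26: sqrt(169) = 13, while -w + 13 = -13 — extraneous.
  w = 5: sqrt(64) = 8, while -w + 13 = 8 — valid.

w = 5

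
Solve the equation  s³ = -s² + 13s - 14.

s = -4.5414 or s = 1.5414 or s = 2

Rearrange: s³ + s² - 13s + 14 = 0.
Possible rational roots are divisors of 14. Testing s = 2 gives 0, so (s - 2) is a factor.
Divide: s³ + s² - 13s + 14 = (s - 2)(s² + 3s - 7).
Apply the quadratic formula to s² + 3s - 7 = 0: s = (-3 ± √37)/2, i.e. s ≈ 1.5414 or s ≈ -4.5414.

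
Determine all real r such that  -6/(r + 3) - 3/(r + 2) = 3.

Multiply both sides by (r + 3)(r + 2):
-6(r + 2) - 3(r + 3) = 3(r + 3)(r + 2).
Expand and collect terms: 3r² + 24r + 39 = 0.
By the quadratic formula, r = (-24 ± √108) / 6, so r ≈ -2.2679 or r ≈ -5.7321.
Neither value makes a denominator zero (r ≠ -3, r ≠ -2), so both are valid.

r = -5.7321 or r = -2.2679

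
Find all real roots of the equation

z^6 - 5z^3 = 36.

Let u = z^3. The equation becomes u^2 - 5u - 36 = 0.
Factor: (u - 9)(u + 4) = 0, so u = 9 or u = -4.
z^3 = 9 gives z = (9)^(1/3) ~= 2.0801.
z^3 = -4 gives z = -(4)^(1/3) ~= -1.5874.

z = -1.5874 or z = 2.0801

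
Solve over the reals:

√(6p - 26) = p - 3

p = 5 or p = 7

Square both sides: 6p - 26 = (p - 3)².
Expand and rearrange: p² - 12p + 35 = 0.
Solving gives p = 7 or p = 5.
Check each candidate in the original equation:
  p = 7: √(16) = 4, while p - 3 = 4 — valid.
  p = 5: √(4) = 2, while p - 3 = 2 — valid.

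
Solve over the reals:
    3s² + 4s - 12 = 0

s = -2.7749 or s = 1.4415

Discriminant: (4)² − 4·3·(-12) = 160.
Quadratic formula: s = (-4 ± √160) / 6.
So s = -2/3 + 2·√(10)/3 ≈ 1.4415 or s = -2·√(10)/3 - 2/3 ≈ -2.7749.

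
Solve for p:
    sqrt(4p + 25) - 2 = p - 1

p = 6

Isolate the radical: sqrt(4p + 25) = p + 1.
Square both sides: 4p + 25 = (p + 1)^2.
Expand and rearrange: p^2 - 2p - 24 = 0.
Solving gives p = 6 or p = -4.
Check each candidate in the original equation:
  p = 6: sqrt(49) = 7, while p + 1 = 7 — valid.
  p = -4: sqrt(9) = 3, while p + 1 = -3 — extraneous.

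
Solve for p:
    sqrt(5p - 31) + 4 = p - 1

Isolate the radical: sqrt(5p - 31) = p - 5.
Square both sides: 5p - 31 = (p - 5)^2.
Expand and rearrange: p^2 - 15p + 56 = 0.
Solving gives p = 8 or p = 7.
Check each candidate in the original equation:
  p = 8: sqrt(9) = 3, while p - 5 = 3 — valid.
  p = 7: sqrt(4) = 2, while p - 5 = 2 — valid.

p = 7 or p = 8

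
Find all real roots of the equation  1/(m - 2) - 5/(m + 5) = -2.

Multiply both sides by (m - 2)(m + 5):
(m + 5) - 5(m - 2) = -2(m - 2)(m + 5).
Expand and collect terms: -2m² - 2m + 5 = 0.
By the quadratic formula, m = (2 ± √44) / -4, so m ≈ -2.1583 or m ≈ 1.1583.
Neither value makes a denominator zero (m ≠ 2, m ≠ -5), so both are valid.

m = -2.1583 or m = 1.1583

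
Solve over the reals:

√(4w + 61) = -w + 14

Square both sides: 4w + 61 = (-w + 14)².
Expand and rearrange: w² - 32w + 135 = 0.
Solving gives w = 27 or w = 5.
Check each candidate in the original equation:
  w = 27: √(169) = 13, while -w + 14 = -13 — extraneous.
  w = 5: √(81) = 9, while -w + 14 = 9 — valid.

w = 5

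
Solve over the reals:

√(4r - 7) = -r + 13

Square both sides: 4r - 7 = (-r + 13)².
Expand and rearrange: r² - 30r + 176 = 0.
Solving gives r = 22 or r = 8.
Check each candidate in the original equation:
  r = 22: √(81) = 9, while -r + 13 = -9 — extraneous.
  r = 8: √(25) = 5, while -r + 13 = 5 — valid.

r = 8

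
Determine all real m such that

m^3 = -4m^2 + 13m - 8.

Rearrange: m^3 + 4m^2 - 13m + 8 = 0.
Possible rational roots are divisors of 8. Testing m = 1 gives 0, so (m - 1) is a factor.
Divide: m^3 + 4m^2 - 13m + 8 = (m - 1)(m^2 + 5m - 8).
Apply the quadratic formula to m^2 + 5m - 8 = 0: m = (-5 +/- sqrt(57))/2, i.e. m ~= 1.2749 or m ~= -6.2749.

m = -6.2749 or m = 1 or m = 1.2749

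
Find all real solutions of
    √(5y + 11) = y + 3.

Square both sides: 5y + 11 = (y + 3)².
Expand and rearrange: y² + y - 2 = 0.
Solving gives y = 1 or y = -2.
Check each candidate in the original equation:
  y = 1: √(16) = 4, while y + 3 = 4 — valid.
  y = -2: √(1) = 1, while y + 3 = 1 — valid.

y = -2 or y = 1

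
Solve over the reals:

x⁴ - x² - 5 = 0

x = -1.6707 or x = 1.6707

Let u = x². The equation becomes u² - u - 5 = 0.
By the quadratic formula, u = 1/2 + √(21)/2 or u = 1/2 - √(21)/2.
x² = 1/2 + √(21)/2 gives x = ±√(1/2 + √(21)/2) ≈ ±1.6707.
x² = 1/2 - √(21)/2 < 0 has no real solution.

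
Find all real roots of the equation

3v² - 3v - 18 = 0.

v = -2 or v = 3

Factor: 3(v + 2)(v - 3) = 0.
So v = -2 or v = 3.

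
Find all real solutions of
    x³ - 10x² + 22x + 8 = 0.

x = -0.3166 or x = 4 or x = 6.3166

Possible rational roots are divisors of 8. Testing x = 4 gives 0, so (x - 4) is a factor.
Divide: x³ - 10x² + 22x + 8 = (x - 4)(x² - 6x - 2).
Apply the quadratic formula to x² - 6x - 2 = 0: x = (6 ± √44)/2, i.e. x ≈ 6.3166 or x ≈ -0.3166.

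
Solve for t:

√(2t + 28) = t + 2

t = 4

Square both sides: 2t + 28 = (t + 2)².
Expand and rearrange: t² + 2t - 24 = 0.
Solving gives t = 4 or t = -6.
Check each candidate in the original equation:
  t = 4: √(36) = 6, while t + 2 = 6 — valid.
  t = -6: √(16) = 4, while t + 2 = -4 — extraneous.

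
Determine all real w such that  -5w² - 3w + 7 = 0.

Discriminant: (-3)² − 4·(-5)·7 = 149.
Quadratic formula: w = (3 ± √149) / (-10).
So w = -√(149)/10 - 3/10 ≈ -1.5207 or w = -3/10 + √(149)/10 ≈ 0.9207.

w = -1.5207 or w = 0.9207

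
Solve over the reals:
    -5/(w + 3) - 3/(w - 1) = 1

w = -9.899 or w = -0.101

Multiply both sides by (w + 3)(w - 1):
-5(w - 1) - 3(w + 3) = (w + 3)(w - 1).
Expand and collect terms: w^2 + 10w + 1 = 0.
By the quadratic formula, w = (-10 +/- sqrt(96)) / 2, so w ~= -0.101 or w ~= -9.899.
Neither value makes a denominator zero (w != -3, w != 1), so both are valid.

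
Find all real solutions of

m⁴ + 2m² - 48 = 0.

m = -2.4495 or m = 2.4495

Let u = m². The equation becomes u² + 2u - 48 = 0.
Factor: (u - 6)(u + 8) = 0, so u = 6 or u = -8.
m² = 6 gives m = ±√(6) ≈ ±2.4495.
m² = -8 < 0 has no real solution.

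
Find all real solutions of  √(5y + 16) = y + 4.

Square both sides: 5y + 16 = (y + 4)².
Expand and rearrange: y² + 3y = 0.
Solving gives y = 0 or y = -3.
Check each candidate in the original equation:
  y = 0: √(16) = 4, while y + 4 = 4 — valid.
  y = -3: √(1) = 1, while y + 4 = 1 — valid.

y = -3 or y = 0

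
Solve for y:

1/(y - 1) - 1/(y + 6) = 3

y = -6.3188 or y = 1.3188

Multiply both sides by (y - 1)(y + 6):
(y + 6) - (y - 1) = 3(y - 1)(y + 6).
Expand and collect terms: 3y^2 + 15y - 25 = 0.
By the quadratic formula, y = (-15 +/- sqrt(525)) / 6, so y ~= 1.3188 or y ~= -6.3188.
Neither value makes a denominator zero (y != 1, y != -6), so both are valid.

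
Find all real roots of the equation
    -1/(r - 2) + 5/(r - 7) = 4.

r = 1.7984 or r = 8.2016

Multiply both sides by (r - 2)(r - 7):
-(r - 7) + 5(r - 2) = 4(r - 2)(r - 7).
Expand and collect terms: 4r^2 - 40r + 59 = 0.
By the quadratic formula, r = (40 +/- sqrt(656)) / 8, so r ~= 8.2016 or r ~= 1.7984.
Neither value makes a denominator zero (r != 2, r != 7), so both are valid.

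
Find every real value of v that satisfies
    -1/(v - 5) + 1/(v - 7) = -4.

v = 5.2929 or v = 6.7071

Multiply both sides by (v - 5)(v - 7):
-(v - 7) + (v - 5) = -4(v - 5)(v - 7).
Expand and collect terms: -4v² + 48v - 142 = 0.
By the quadratic formula, v = (-48 ± √32) / -8, so v ≈ 5.2929 or v ≈ 6.7071.
Neither value makes a denominator zero (v ≠ 5, v ≠ 7), so both are valid.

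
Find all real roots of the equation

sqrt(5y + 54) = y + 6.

y = 2

Square both sides: 5y + 54 = (y + 6)^2.
Expand and rearrange: y^2 + 7y - 18 = 0.
Solving gives y = 2 or y = -9.
Check each candidate in the original equation:
  y = 2: sqrt(64) = 8, while y + 6 = 8 — valid.
  y = -9: sqrt(9) = 3, while y + 6 = -3 — extraneous.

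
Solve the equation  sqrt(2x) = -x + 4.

Square both sides: 2x = (-x + 4)^2.
Expand and rearrange: x^2 - 10x + 16 = 0.
Solving gives x = 8 or x = 2.
Check each candidate in the original equation:
  x = 8: sqrt(16) = 4, while -x + 4 = -4 — extraneous.
  x = 2: sqrt(4) = 2, while -x + 4 = 2 — valid.

x = 2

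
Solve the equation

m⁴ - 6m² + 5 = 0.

m = -2.2361 or m = -1 or m = 1 or m = 2.2361

Let u = m². The equation becomes u² - 6u + 5 = 0.
Factor: (u - 5)(u - 1) = 0, so u = 5 or u = 1.
m² = 5 gives m = ±√(5) ≈ ±2.2361.
m² = 1 gives m = ±1.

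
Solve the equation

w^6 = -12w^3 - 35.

w = -1.9129 or w = -1.71

Let u = w^3. The equation becomes u^2 + 12u + 35 = 0.
Factor: (u + 7)(u + 5) = 0, so u = -7 or u = -5.
w^3 = -7 gives w = -(7)^(1/3) ~= -1.9129.
w^3 = -5 gives w = -(5)^(1/3) ~= -1.71.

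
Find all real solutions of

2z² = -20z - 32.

Bring every term to one side: 2z² + 20z + 32 = 0.
Factor: 2(z + 2)(z + 8) = 0.
So z = -2 or z = -8.

z = -8 or z = -2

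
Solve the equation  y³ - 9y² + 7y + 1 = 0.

y = -0.1231 or y = 1 or y = 8.1231

Possible rational roots are divisors of 1. Testing y = 1 gives 0, so (y - 1) is a factor.
Divide: y³ - 9y² + 7y + 1 = (y - 1)(y² - 8y - 1).
Apply the quadratic formula to y² - 8y - 1 = 0: y = (8 ± √68)/2, i.e. y ≈ 8.1231 or y ≈ -0.1231.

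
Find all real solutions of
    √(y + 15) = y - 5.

Square both sides: y + 15 = (y - 5)².
Expand and rearrange: y² - 11y + 10 = 0.
Solving gives y = 10 or y = 1.
Check each candidate in the original equation:
  y = 10: √(25) = 5, while y - 5 = 5 — valid.
  y = 1: √(16) = 4, while y - 5 = -4 — extraneous.

y = 10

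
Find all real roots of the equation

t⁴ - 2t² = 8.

t = -2 or t = 2

Let u = t². The equation becomes u² - 2u - 8 = 0.
Factor: (u - 4)(u + 2) = 0, so u = 4 or u = -2.
t² = 4 gives t = ±2.
t² = -2 < 0 has no real solution.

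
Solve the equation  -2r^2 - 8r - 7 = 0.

Discriminant: (-8)^2 - 4*(-2)*(-7) = 8.
Quadratic formula: r = (8 +/- sqrt(8)) / (-4).
So r = -2 - sqrt(2)/2 ~= -2.7071 or r = -2 + sqrt(2)/2 ~= -1.2929.

r = -2.7071 or r = -1.2929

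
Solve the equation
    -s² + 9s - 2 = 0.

Discriminant: (9)² − 4·(-1)·(-2) = 73.
Quadratic formula: s = (-9 ± √73) / (-2).
So s = 9/2 - √(73)/2 ≈ 0.228 or s = √(73)/2 + 9/2 ≈ 8.772.

s = 0.228 or s = 8.772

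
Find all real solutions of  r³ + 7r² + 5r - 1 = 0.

r = -6.1623 or r = -1 or r = 0.1623

Possible rational roots are divisors of -1. Testing r = -1 gives 0, so (r + 1) is a factor.
Divide: r³ + 7r² + 5r - 1 = (r + 1)(r² + 6r - 1).
Apply the quadratic formula to r² + 6r - 1 = 0: r = (-6 ± √40)/2, i.e. r ≈ 0.1623 or r ≈ -6.1623.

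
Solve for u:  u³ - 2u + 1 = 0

u = -1.618 or u = 0.618 or u = 1

Possible rational roots are divisors of 1. Testing u = 1 gives 0, so (u - 1) is a factor.
Divide: u³ - 2u + 1 = (u - 1)(u² + u - 1).
Apply the quadratic formula to u² + u - 1 = 0: u = (-1 ± √5)/2, i.e. u ≈ 0.618 or u ≈ -1.618.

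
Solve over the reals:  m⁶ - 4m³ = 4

Let u = m³. The equation becomes u² - 4u - 4 = 0.
By the quadratic formula, u = 2 + 2·√(2) or u = 2 - 2·√(2).
m³ = 2 + 2·√(2) gives m = ∛(2 + 2·√(2)) ≈ 1.6902.
m³ = 2 - 2·√(2) gives m = -∛(-2 + 2·√(2)) ≈ -0.9392.

m = -0.9392 or m = 1.6902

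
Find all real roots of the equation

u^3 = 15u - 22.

u = -4.4641 or u = 2 or u = 2.4641

Rearrange: u^3 - 15u + 22 = 0.
Possible rational roots are divisors of 22. Testing u = 2 gives 0, so (u - 2) is a factor.
Divide: u^3 - 15u + 22 = (u - 2)(u^2 + 2u - 11).
Apply the quadratic formula to u^2 + 2u - 11 = 0: u = (-2 +/- sqrt(48))/2, i.e. u ~= 2.4641 or u ~= -4.4641.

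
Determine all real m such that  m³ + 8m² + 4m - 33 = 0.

m = -6.6533 or m = -3 or m = 1.6533

Possible rational roots are divisors of -33. Testing m = -3 gives 0, so (m + 3) is a factor.
Divide: m³ + 8m² + 4m - 33 = (m + 3)(m² + 5m - 11).
Apply the quadratic formula to m² + 5m - 11 = 0: m = (-5 ± √69)/2, i.e. m ≈ 1.6533 or m ≈ -6.6533.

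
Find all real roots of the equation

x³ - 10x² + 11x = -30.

Rearrange: x³ - 10x² + 11x + 30 = 0.
Possible rational roots are divisors of 30. Testing x = 3 gives 0, so (x - 3) is a factor.
Divide: x³ - 10x² + 11x + 30 = (x - 3)(x² - 7x - 10).
Apply the quadratic formula to x² - 7x - 10 = 0: x = (7 ± √89)/2, i.e. x ≈ 8.217 or x ≈ -1.217.

x = -1.217 or x = 3 or x = 8.217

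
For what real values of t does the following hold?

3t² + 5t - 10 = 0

Discriminant: (5)² − 4·3·(-10) = 145.
Quadratic formula: t = (-5 ± √145) / 6.
So t = -5/6 + √(145)/6 ≈ 1.1736 or t = -√(145)/6 - 5/6 ≈ -2.8403.

t = -2.8403 or t = 1.1736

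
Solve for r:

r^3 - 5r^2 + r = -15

Rearrange: r^3 - 5r^2 + r + 15 = 0.
Possible rational roots are divisors of 15. Testing r = 3 gives 0, so (r - 3) is a factor.
Divide: r^3 - 5r^2 + r + 15 = (r - 3)(r^2 - 2r - 5).
Apply the quadratic formula to r^2 - 2r - 5 = 0: r = (2 +/- sqrt(24))/2, i.e. r ~= 3.4495 or r ~= -1.4495.

r = -1.4495 or r = 3 or r = 3.4495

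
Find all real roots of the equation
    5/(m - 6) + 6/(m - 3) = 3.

m = 4.0726 or m = 8.5941

Multiply both sides by (m - 6)(m - 3):
5(m - 3) + 6(m - 6) = 3(m - 6)(m - 3).
Expand and collect terms: 3m^2 - 38m + 105 = 0.
By the quadratic formula, m = (38 +/- sqrt(184)) / 6, so m ~= 8.5941 or m ~= 4.0726.
Neither value makes a denominator zero (m != 6, m != 3), so both are valid.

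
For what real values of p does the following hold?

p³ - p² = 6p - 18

Rearrange: p³ - p² - 6p + 18 = 0.
Possible rational roots are divisors of 18. Testing p = -3 gives 0, so (p + 3) is a factor.
Divide: p³ - p² - 6p + 18 = (p + 3)(p² - 4p + 6).
The quadratic p² - 4p + 6 has discriminant -8 < 0, so no further real roots.

p = -3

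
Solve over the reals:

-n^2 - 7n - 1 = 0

n = -6.8541 or n = -0.1459

Discriminant: (-7)^2 - 4*(-1)*(-1) = 45.
Quadratic formula: n = (7 +/- sqrt(45)) / (-2).
So n = -7/2 - 3*sqrt(5)/2 ~= -6.8541 or n = -7/2 + 3*sqrt(5)/2 ~= -0.1459.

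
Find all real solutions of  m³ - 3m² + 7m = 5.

Rearrange: m³ - 3m² + 7m - 5 = 0.
Possible rational roots are divisors of -5. Testing m = 1 gives 0, so (m - 1) is a factor.
Divide: m³ - 3m² + 7m - 5 = (m - 1)(m² - 2m + 5).
The quadratic m² - 2m + 5 has discriminant -16 < 0, so no further real roots.

m = 1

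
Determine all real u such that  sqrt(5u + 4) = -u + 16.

u = 9

Square both sides: 5u + 4 = (-u + 16)^2.
Expand and rearrange: u^2 - 37u + 252 = 0.
Solving gives u = 28 or u = 9.
Check each candidate in the original equation:
  u = 28: sqrt(144) = 12, while -u + 16 = -12 — extraneous.
  u = 9: sqrt(49) = 7, while -u + 16 = 7 — valid.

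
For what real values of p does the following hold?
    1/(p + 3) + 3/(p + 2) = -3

Multiply both sides by (p + 3)(p + 2):
(p + 2) + 3(p + 3) = -3(p + 3)(p + 2).
Expand and collect terms: -3p^2 - 19p - 29 = 0.
By the quadratic formula, p = (19 +/- sqrt(13)) / -6, so p ~= -3.7676 or p ~= -2.5657.
Neither value makes a denominator zero (p != -3, p != -2), so both are valid.

p = -3.7676 or p = -2.5657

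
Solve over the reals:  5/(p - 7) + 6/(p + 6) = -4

Multiply both sides by (p - 7)(p + 6):
5(p + 6) + 6(p - 7) = -4(p - 7)(p + 6).
Expand and collect terms: -4p² - 7p + 180 = 0.
By the quadratic formula, p = (7 ± √2929) / -8, so p ≈ -7.64 or p ≈ 5.89.
Neither value makes a denominator zero (p ≠ 7, p ≠ -6), so both are valid.

p = -7.64 or p = 5.89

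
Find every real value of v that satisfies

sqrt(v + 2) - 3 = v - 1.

v = -2 or v = -1

Isolate the radical: sqrt(v + 2) = v + 2.
Square both sides: v + 2 = (v + 2)^2.
Expand and rearrange: v^2 + 3v + 2 = 0.
Solving gives v = -1 or v = -2.
Check each candidate in the original equation:
  v = -1: sqrt(1) = 1, while v + 2 = 1 — valid.
  v = -2: sqrt(0) = 0, while v + 2 = 0 — valid.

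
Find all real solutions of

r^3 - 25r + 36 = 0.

r = -5.6056 or r = 1.6056 or r = 4

Possible rational roots are divisors of 36. Testing r = 4 gives 0, so (r - 4) is a factor.
Divide: r^3 - 25r + 36 = (r - 4)(r^2 + 4r - 9).
Apply the quadratic formula to r^2 + 4r - 9 = 0: r = (-4 +/- sqrt(52))/2, i.e. r ~= 1.6056 or r ~= -5.6056.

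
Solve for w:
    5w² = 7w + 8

Rearrange to standard form: 5w² - 7w - 8 = 0.
Discriminant: (-7)² − 4·5·(-8) = 209.
Quadratic formula: w = (7 ± √209) / 10.
So w = 7/10 + √(209)/10 ≈ 2.1457 or w = 7/10 - √(209)/10 ≈ -0.7457.

w = -0.7457 or w = 2.1457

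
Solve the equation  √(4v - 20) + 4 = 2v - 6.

v = 5 or v = 6

Isolate the radical: √(4v - 20) = 2v - 10.
Square both sides: 4v - 20 = (2v - 10)².
Expand and rearrange: 4v² - 44v + 120 = 0.
Solving gives v = 6 or v = 5.
Check each candidate in the original equation:
  v = 6: √(4) = 2, while 2v - 10 = 2 — valid.
  v = 5: √(0) = 0, while 2v - 10 = 0 — valid.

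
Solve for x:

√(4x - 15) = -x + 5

x = 4

Square both sides: 4x - 15 = (-x + 5)².
Expand and rearrange: x² - 14x + 40 = 0.
Solving gives x = 10 or x = 4.
Check each candidate in the original equation:
  x = 10: √(25) = 5, while -x + 5 = -5 — extraneous.
  x = 4: √(1) = 1, while -x + 5 = 1 — valid.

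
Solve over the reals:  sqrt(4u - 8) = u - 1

u = 3

Square both sides: 4u - 8 = (u - 1)^2.
Expand and rearrange: u^2 - 6u + 9 = 0.
This gives the repeated root u = 3.
Check in the original equation:
  u = 3: sqrt(4) = 2, while u - 1 = 2 — valid.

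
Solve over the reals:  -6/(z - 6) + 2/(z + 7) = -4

Multiply both sides by (z - 6)(z + 7):
-6(z + 7) + 2(z - 6) = -4(z - 6)(z + 7).
Expand and collect terms: -4z^2 + 222 = 0.
By the quadratic formula, z = (0 +/- sqrt(3552)) / -8, so z ~= -7.4498 or z ~= 7.4498.
Neither value makes a denominator zero (z != 6, z != -7), so both are valid.

z = -7.4498 or z = 7.4498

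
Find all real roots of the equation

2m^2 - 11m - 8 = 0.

m = -0.6504 or m = 6.1504

Discriminant: (-11)^2 - 4*2*(-8) = 185.
Quadratic formula: m = (11 +/- sqrt(185)) / 4.
So m = 11/4 + sqrt(185)/4 ~= 6.1504 or m = 11/4 - sqrt(185)/4 ~= -0.6504.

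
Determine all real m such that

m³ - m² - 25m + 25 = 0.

Possible rational roots are divisors of 25. Testing m = -5 gives 0, so (m + 5) is a factor.
Divide: m³ - m² - 25m + 25 = (m + 5)(m² - 6m + 5).
Factor the quadratic: m = 5 or m = 1.

m = -5 or m = 1 or m = 5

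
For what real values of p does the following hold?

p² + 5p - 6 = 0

p = -6 or p = 1

Factor: (p + 6)(p - 1) = 0.
So p = -6 or p = 1.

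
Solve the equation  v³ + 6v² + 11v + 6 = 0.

v = -3 or v = -2 or v = -1

Possible rational roots are divisors of 6. Testing v = -2 gives 0, so (v + 2) is a factor.
Divide: v³ + 6v² + 11v + 6 = (v + 2)(v² + 4v + 3).
Factor the quadratic: v = -1 or v = -3.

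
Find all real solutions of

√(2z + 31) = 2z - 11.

z = 9

Square both sides: 2z + 31 = (2z - 11)².
Expand and rearrange: 4z² - 46z + 90 = 0.
Solving gives z = 9 or z = 2.5.
Check each candidate in the original equation:
  z = 9: √(49) = 7, while 2z - 11 = 7 — valid.
  z = 2.5: √(36) = 6, while 2z - 11 = -6 — extraneous.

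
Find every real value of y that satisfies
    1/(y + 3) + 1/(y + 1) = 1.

y = -2.4142 or y = 0.4142

Multiply both sides by (y + 3)(y + 1):
(y + 1) + (y + 3) = (y + 3)(y + 1).
Expand and collect terms: y² + 2y - 1 = 0.
By the quadratic formula, y = (-2 ± √8) / 2, so y ≈ 0.4142 or y ≈ -2.4142.
Neither value makes a denominator zero (y ≠ -3, y ≠ -1), so both are valid.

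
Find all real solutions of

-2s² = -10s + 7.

s = 0.8417 or s = 4.1583

Rearrange to standard form: -2s² + 10s - 7 = 0.
Discriminant: (10)² − 4·(-2)·(-7) = 44.
Quadratic formula: s = (-10 ± √44) / (-4).
So s = 5/2 - √(11)/2 ≈ 0.8417 or s = √(11)/2 + 5/2 ≈ 4.1583.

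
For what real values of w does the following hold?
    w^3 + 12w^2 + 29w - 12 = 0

w = -8.3589 or w = -4 or w = 0.3589

Possible rational roots are divisors of -12. Testing w = -4 gives 0, so (w + 4) is a factor.
Divide: w^3 + 12w^2 + 29w - 12 = (w + 4)(w^2 + 8w - 3).
Apply the quadratic formula to w^2 + 8w - 3 = 0: w = (-8 +/- sqrt(76))/2, i.e. w ~= 0.3589 or w ~= -8.3589.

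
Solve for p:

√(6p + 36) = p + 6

p = -6 or p = 0

Square both sides: 6p + 36 = (p + 6)².
Expand and rearrange: p² + 6p = 0.
Solving gives p = 0 or p = -6.
Check each candidate in the original equation:
  p = 0: √(36) = 6, while p + 6 = 6 — valid.
  p = -6: √(0) = 0, while p + 6 = 0 — valid.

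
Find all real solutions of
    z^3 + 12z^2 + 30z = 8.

z = -8.2426 or z = -4 or z = 0.2426

Rearrange: z^3 + 12z^2 + 30z - 8 = 0.
Possible rational roots are divisors of -8. Testing z = -4 gives 0, so (z + 4) is a factor.
Divide: z^3 + 12z^2 + 30z - 8 = (z + 4)(z^2 + 8z - 2).
Apply the quadratic formula to z^2 + 8z - 2 = 0: z = (-8 +/- sqrt(72))/2, i.e. z ~= 0.2426 or z ~= -8.2426.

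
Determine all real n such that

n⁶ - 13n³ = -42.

Let u = n³. The equation becomes u² - 13u + 42 = 0.
Factor: (u - 6)(u - 7) = 0, so u = 6 or u = 7.
n³ = 6 gives n = ∛(6) ≈ 1.8171.
n³ = 7 gives n = ∛(7) ≈ 1.9129.

n = 1.8171 or n = 1.9129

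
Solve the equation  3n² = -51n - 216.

n = -9 or n = -8

Bring every term to one side: 3n² + 51n + 216 = 0.
Factor: 3(n + 8)(n + 9) = 0.
So n = -8 or n = -9.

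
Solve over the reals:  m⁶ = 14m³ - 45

Let u = m³. The equation becomes u² - 14u + 45 = 0.
Factor: (u - 9)(u - 5) = 0, so u = 9 or u = 5.
m³ = 9 gives m = ∛(9) ≈ 2.0801.
m³ = 5 gives m = ∛(5) ≈ 1.71.

m = 1.71 or m = 2.0801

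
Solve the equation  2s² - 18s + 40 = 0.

Factor: 2(s - 5)(s - 4) = 0.
So s = 5 or s = 4.

s = 4 or s = 5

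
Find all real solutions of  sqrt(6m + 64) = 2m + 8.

Square both sides: 6m + 64 = (2m + 8)^2.
Expand and rearrange: 4m^2 + 26m = 0.
Solving gives m = 0 or m = -6.5.
Check each candidate in the original equation:
  m = 0: sqrt(64) = 8, while 2m + 8 = 8 — valid.
  m = -6.5: sqrt(25) = 5, while 2m + 8 = -5 — extraneous.

m = 0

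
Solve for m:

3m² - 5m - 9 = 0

m = -1.0888 or m = 2.7554

Discriminant: (-5)² − 4·3·(-9) = 133.
Quadratic formula: m = (5 ± √133) / 6.
So m = 5/6 + √(133)/6 ≈ 2.7554 or m = 5/6 - √(133)/6 ≈ -1.0888.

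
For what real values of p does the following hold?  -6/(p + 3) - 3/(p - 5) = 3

p = -5.217 or p = 4.217

Multiply both sides by (p + 3)(p - 5):
-6(p - 5) - 3(p + 3) = 3(p + 3)(p - 5).
Expand and collect terms: 3p² + 3p - 66 = 0.
By the quadratic formula, p = (-3 ± √801) / 6, so p ≈ 4.217 or p ≈ -5.217.
Neither value makes a denominator zero (p ≠ -3, p ≠ 5), so both are valid.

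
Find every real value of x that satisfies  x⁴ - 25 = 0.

x = -2.2361 or x = 2.2361

Let u = x². The equation becomes u² - 25 = 0.
Factor: (u - 5)(u + 5) = 0, so u = 5 or u = -5.
x² = 5 gives x = ±√(5) ≈ ±2.2361.
x² = -5 < 0 has no real solution.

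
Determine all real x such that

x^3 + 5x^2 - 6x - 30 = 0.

x = -5 or x = -2.4495 or x = 2.4495

Possible rational roots are divisors of -30. Testing x = -5 gives 0, so (x + 5) is a factor.
Divide: x^3 + 5x^2 - 6x - 30 = (x + 5)(x^2 - 6).
Apply the quadratic formula to x^2 - 6 = 0: x = (0 +/- sqrt(24))/2, i.e. x ~= 2.4495 or x ~= -2.4495.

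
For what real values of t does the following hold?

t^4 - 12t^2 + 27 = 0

t = -3 or t = -1.7321 or t = 1.7321 or t = 3

Let u = t^2. The equation becomes u^2 - 12u + 27 = 0.
Factor: (u - 3)(u - 9) = 0, so u = 3 or u = 9.
t^2 = 3 gives t = +/-sqrt(3) ~= +/-1.7321.
t^2 = 9 gives t = +/-3.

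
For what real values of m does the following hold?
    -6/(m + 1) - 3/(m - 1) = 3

Multiply both sides by (m + 1)(m - 1):
-6(m - 1) - 3(m + 1) = 3(m + 1)(m - 1).
Expand and collect terms: 3m² + 9m - 6 = 0.
By the quadratic formula, m = (-9 ± √153) / 6, so m ≈ 0.5616 or m ≈ -3.5616.
Neither value makes a denominator zero (m ≠ -1, m ≠ 1), so both are valid.

m = -3.5616 or m = 0.5616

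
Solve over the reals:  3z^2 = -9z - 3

Rearrange to standard form: 3z^2 + 9z + 3 = 0.
Discriminant: (9)^2 - 4*3*3 = 45.
Quadratic formula: z = (-9 +/- sqrt(45)) / 6.
So z = -3/2 + sqrt(5)/2 ~= -0.382 or z = -3/2 - sqrt(5)/2 ~= -2.618.

z = -2.618 or z = -0.382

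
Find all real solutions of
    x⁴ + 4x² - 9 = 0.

x = -1.2671 or x = 1.2671

Let u = x². The equation becomes u² + 4u - 9 = 0.
By the quadratic formula, u = -2 + √(13) or u = -√(13) - 2.
x² = -2 + √(13) gives x = ±√(-2 + √(13)) ≈ ±1.2671.
x² = -√(13) - 2 < 0 has no real solution.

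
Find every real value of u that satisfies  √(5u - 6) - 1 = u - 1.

Isolate the radical: √(5u - 6) = u.
Square both sides: 5u - 6 = (u)².
Expand and rearrange: u² - 5u + 6 = 0.
Solving gives u = 3 or u = 2.
Check each candidate in the original equation:
  u = 3: √(9) = 3, while u = 3 — valid.
  u = 2: √(4) = 2, while u = 2 — valid.

u = 2 or u = 3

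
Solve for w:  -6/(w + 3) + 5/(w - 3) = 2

Multiply both sides by (w + 3)(w - 3):
-6(w - 3) + 5(w + 3) = 2(w + 3)(w - 3).
Expand and collect terms: 2w^2 + w - 51 = 0.
By the quadratic formula, w = (-1 +/- sqrt(409)) / 4, so w ~= 4.8059 or w ~= -5.3059.
Neither value makes a denominator zero (w != -3, w != 3), so both are valid.

w = -5.3059 or w = 4.8059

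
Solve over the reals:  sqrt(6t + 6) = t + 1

t = -1 or t = 5

Square both sides: 6t + 6 = (t + 1)^2.
Expand and rearrange: t^2 - 4t - 5 = 0.
Solving gives t = 5 or t = -1.
Check each candidate in the original equation:
  t = 5: sqrt(36) = 6, while t + 1 = 6 — valid.
  t = -1: sqrt(0) = 0, while t + 1 = 0 — valid.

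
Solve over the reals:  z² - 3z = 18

Bring every term to one side: z² - 3z - 18 = 0.
Factor: (z - 6)(z + 3) = 0.
So z = 6 or z = -3.

z = -3 or z = 6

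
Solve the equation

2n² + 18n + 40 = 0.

n = -5 or n = -4

Factor: 2(n + 5)(n + 4) = 0.
So n = -5 or n = -4.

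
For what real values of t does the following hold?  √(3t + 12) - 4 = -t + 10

Isolate the radical: √(3t + 12) = -t + 14.
Square both sides: 3t + 12 = (-t + 14)².
Expand and rearrange: t² - 31t + 184 = 0.
Solving gives t = 23 or t = 8.
Check each candidate in the original equation:
  t = 23: √(81) = 9, while -t + 14 = -9 — extraneous.
  t = 8: √(36) = 6, while -t + 14 = 6 — valid.

t = 8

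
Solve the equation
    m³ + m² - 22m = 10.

Rearrange: m³ + m² - 22m - 10 = 0.
Possible rational roots are divisors of -10. Testing m = -5 gives 0, so (m + 5) is a factor.
Divide: m³ + m² - 22m - 10 = (m + 5)(m² - 4m - 2).
Apply the quadratic formula to m² - 4m - 2 = 0: m = (4 ± √24)/2, i.e. m ≈ 4.4495 or m ≈ -0.4495.

m = -5 or m = -0.4495 or m = 4.4495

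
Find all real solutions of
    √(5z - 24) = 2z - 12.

Square both sides: 5z - 24 = (2z - 12)².
Expand and rearrange: 4z² - 53z + 168 = 0.
Solving gives z = 8 or z = 5.25.
Check each candidate in the original equation:
  z = 8: √(16) = 4, while 2z - 12 = 4 — valid.
  z = 5.25: √(2.25) = 1.5, while 2z - 12 = -1.5 — extraneous.

z = 8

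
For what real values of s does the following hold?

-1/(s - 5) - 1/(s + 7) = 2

s = -7.5208 or s = 4.5208

Multiply both sides by (s - 5)(s + 7):
-(s + 7) - (s - 5) = 2(s - 5)(s + 7).
Expand and collect terms: 2s² + 6s - 68 = 0.
By the quadratic formula, s = (-6 ± √580) / 4, so s ≈ 4.5208 or s ≈ -7.5208.
Neither value makes a denominator zero (s ≠ 5, s ≠ -7), so both are valid.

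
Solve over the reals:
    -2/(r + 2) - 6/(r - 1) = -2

Multiply both sides by (r + 2)(r - 1):
-2(r - 1) - 6(r + 2) = -2(r + 2)(r - 1).
Expand and collect terms: -2r² + 6r + 14 = 0.
By the quadratic formula, r = (-6 ± √148) / -4, so r ≈ -1.5414 or r ≈ 4.5414.
Neither value makes a denominator zero (r ≠ -2, r ≠ 1), so both are valid.

r = -1.5414 or r = 4.5414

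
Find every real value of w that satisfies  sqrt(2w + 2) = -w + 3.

Square both sides: 2w + 2 = (-w + 3)^2.
Expand and rearrange: w^2 - 8w + 7 = 0.
Solving gives w = 7 or w = 1.
Check each candidate in the original equation:
  w = 7: sqrt(16) = 4, while -w + 3 = -4 — extraneous.
  w = 1: sqrt(4) = 2, while -w + 3 = 2 — valid.

w = 1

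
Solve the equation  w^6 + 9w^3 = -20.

w = -1.71 or w = -1.5874

Let u = w^3. The equation becomes u^2 + 9u + 20 = 0.
Factor: (u + 4)(u + 5) = 0, so u = -4 or u = -5.
w^3 = -4 gives w = -(4)^(1/3) ~= -1.5874.
w^3 = -5 gives w = -(5)^(1/3) ~= -1.71.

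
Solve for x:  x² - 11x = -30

Bring every term to one side: x² - 11x + 30 = 0.
Factor: (x - 5)(x - 6) = 0.
So x = 5 or x = 6.

x = 5 or x = 6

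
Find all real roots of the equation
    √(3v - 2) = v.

Square both sides: 3v - 2 = (v)².
Expand and rearrange: v² - 3v + 2 = 0.
Solving gives v = 2 or v = 1.
Check each candidate in the original equation:
  v = 2: √(4) = 2, while v = 2 — valid.
  v = 1: √(1) = 1, while v = 1 — valid.

v = 1 or v = 2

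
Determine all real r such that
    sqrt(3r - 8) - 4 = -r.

r = 3

Isolate the radical: sqrt(3r - 8) = -r + 4.
Square both sides: 3r - 8 = (-r + 4)^2.
Expand and rearrange: r^2 - 11r + 24 = 0.
Solving gives r = 8 or r = 3.
Check each candidate in the original equation:
  r = 8: sqrt(16) = 4, while -r + 4 = -4 — extraneous.
  r = 3: sqrt(1) = 1, while -r + 4 = 1 — valid.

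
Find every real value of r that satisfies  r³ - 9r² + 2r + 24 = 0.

Possible rational roots are divisors of 24. Testing r = 2 gives 0, so (r - 2) is a factor.
Divide: r³ - 9r² + 2r + 24 = (r - 2)(r² - 7r - 12).
Apply the quadratic formula to r² - 7r - 12 = 0: r = (7 ± √97)/2, i.e. r ≈ 8.4244 or r ≈ -1.4244.

r = -1.4244 or r = 2 or r = 8.4244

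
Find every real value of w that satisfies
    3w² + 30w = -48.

Bring every term to one side: 3w² + 30w + 48 = 0.
Factor: 3(w + 8)(w + 2) = 0.
So w = -8 or w = -2.

w = -8 or w = -2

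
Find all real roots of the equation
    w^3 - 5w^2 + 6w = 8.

w = 4

Rearrange: w^3 - 5w^2 + 6w - 8 = 0.
Possible rational roots are divisors of -8. Testing w = 4 gives 0, so (w - 4) is a factor.
Divide: w^3 - 5w^2 + 6w - 8 = (w - 4)(w^2 - w + 2).
The quadratic w^2 - w + 2 has discriminant -7 < 0, so no further real roots.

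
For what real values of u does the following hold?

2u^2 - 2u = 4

Bring every term to one side: 2u^2 - 2u - 4 = 0.
Factor: 2(u + 1)(u - 2) = 0.
So u = -1 or u = 2.

u = -1 or u = 2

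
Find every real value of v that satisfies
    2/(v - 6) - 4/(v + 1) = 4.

Multiply both sides by (v - 6)(v + 1):
2(v + 1) - 4(v - 6) = 4(v - 6)(v + 1).
Expand and collect terms: 4v² - 18v - 50 = 0.
By the quadratic formula, v = (18 ± √1124) / 8, so v ≈ 6.4408 or v ≈ -1.9408.
Neither value makes a denominator zero (v ≠ 6, v ≠ -1), so both are valid.

v = -1.9408 or v = 6.4408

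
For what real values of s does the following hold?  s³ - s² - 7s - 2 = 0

s = -2 or s = -0.3028 or s = 3.3028

Possible rational roots are divisors of -2. Testing s = -2 gives 0, so (s + 2) is a factor.
Divide: s³ - s² - 7s - 2 = (s + 2)(s² - 3s - 1).
Apply the quadratic formula to s² - 3s - 1 = 0: s = (3 ± √13)/2, i.e. s ≈ 3.3028 or s ≈ -0.3028.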